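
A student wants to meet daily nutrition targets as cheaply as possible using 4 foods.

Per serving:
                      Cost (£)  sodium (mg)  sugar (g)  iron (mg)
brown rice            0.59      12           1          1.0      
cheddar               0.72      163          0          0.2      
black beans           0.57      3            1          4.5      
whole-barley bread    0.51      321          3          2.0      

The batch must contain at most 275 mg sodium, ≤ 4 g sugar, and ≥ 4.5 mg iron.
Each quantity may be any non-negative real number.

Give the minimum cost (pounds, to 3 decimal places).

£0.570

This is a linear program. Let x1 = servings of brown rice, x2 = servings of cheddar, x3 = servings of black beans, x4 = servings of whole-barley bread.
min 0.59x1 + 0.72x2 + 0.57x3 + 0.51x4 s.t.:
  12x1 + 163x2 + 3x3 + 321x4 ≤ 275   (sodium)
  1x1 + 1x3 + 3x4 ≤ 4   (sugar)
  1x1 + 0.2x2 + 4.5x3 + 2x4 ≥ 4.5   (iron)
  x1, x2, x3, x4 ≥ 0.
At the optimum only black beans is positive (brown rice, cheddar, whole-barley bread = 0). The iron requirement is met with equality.
Optimal quantities: black beans = 1 serving.
Total cost: 0.57·1 = 0.57000.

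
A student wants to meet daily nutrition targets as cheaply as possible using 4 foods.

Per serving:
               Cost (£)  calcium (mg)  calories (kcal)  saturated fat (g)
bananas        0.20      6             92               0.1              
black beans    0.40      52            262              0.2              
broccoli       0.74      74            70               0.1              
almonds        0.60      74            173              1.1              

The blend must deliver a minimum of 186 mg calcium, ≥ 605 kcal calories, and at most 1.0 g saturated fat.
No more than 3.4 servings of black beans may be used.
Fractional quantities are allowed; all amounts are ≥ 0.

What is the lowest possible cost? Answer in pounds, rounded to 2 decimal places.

£1.43

Set it up as a linear program. Let x1 = servings of bananas, x2 = servings of black beans, x3 = servings of broccoli, x4 = servings of almonds.
Minimise 0.2x1 + 0.4x2 + 0.74x3 + 0.6x4 s.t.:
  6x1 + 52x2 + 74x3 + 74x4 ≥ 186   (calcium)
  92x1 + 262x2 + 70x3 + 173x4 ≥ 605   (calories)
  0.1x1 + 0.2x2 + 0.1x3 + 1.1x4 ≤ 1   (saturated fat)
  x2 ≤ 3.4
  x1, x2, x3, x4 ≥ 0.
At the optimum only black beans, almonds are positive (bananas, broccoli = 0). Binding constraints: calcium and the black beans cap.
Optimal quantities: black beans = 3.4 servings, almonds = 0.1243 servings.
Total cost: 0.4·3.4 + 0.6·0.1243 = 1.4346.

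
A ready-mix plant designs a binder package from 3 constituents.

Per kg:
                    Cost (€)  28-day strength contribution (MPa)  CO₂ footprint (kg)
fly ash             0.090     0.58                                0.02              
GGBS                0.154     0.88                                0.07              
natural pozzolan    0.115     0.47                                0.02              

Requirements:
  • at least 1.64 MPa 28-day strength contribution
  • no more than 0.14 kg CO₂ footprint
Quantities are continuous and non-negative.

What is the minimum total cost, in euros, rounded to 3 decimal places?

Set it up as a linear program. Let x1 = kg of fly ash, x2 = kg of GGBS, x3 = kg of natural pozzolan.
min 0.09x1 + 0.154x2 + 0.115x3 s.t.:
  0.58x1 + 0.88x2 + 0.47x3 ≥ 1.64   (28-day strength contribution)
  0.02x1 + 0.07x2 + 0.02x3 ≤ 0.14   (CO₂ footprint)
  x1, x2, x3 ≥ 0.
The optimal basis is {fly ash}; GGBS, natural pozzolan drop out. There the 28-day strength contribution constraint is tight.
Optimal quantities: fly ash = 2.8276 kg.
Objective = 0.09·2.8276 = 0.25448.

€0.254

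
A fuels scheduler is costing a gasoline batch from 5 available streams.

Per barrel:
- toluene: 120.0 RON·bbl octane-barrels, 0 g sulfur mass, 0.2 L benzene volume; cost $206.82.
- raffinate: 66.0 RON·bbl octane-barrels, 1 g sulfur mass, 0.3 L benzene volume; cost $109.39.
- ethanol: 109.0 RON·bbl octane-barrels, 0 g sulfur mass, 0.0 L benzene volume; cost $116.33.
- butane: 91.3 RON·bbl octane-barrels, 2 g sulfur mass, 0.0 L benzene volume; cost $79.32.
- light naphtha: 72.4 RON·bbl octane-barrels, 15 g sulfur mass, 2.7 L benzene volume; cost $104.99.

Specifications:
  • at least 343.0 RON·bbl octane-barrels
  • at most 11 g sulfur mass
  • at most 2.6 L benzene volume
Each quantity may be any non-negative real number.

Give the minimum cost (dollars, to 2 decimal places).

Treat it as an LP. Let x1 = barrels of toluene, x2 = barrels of raffinate, x3 = barrels of ethanol, x4 = barrels of butane, x5 = barrels of light naphtha.
Minimise 206.82x1 + 109.39x2 + 116.33x3 + 79.32x4 + 104.99x5 with:
  120x1 + 66x2 + 109x3 + 91.3x4 + 72.4x5 ≥ 343   (octane-barrels)
  1x2 + 2x4 + 15x5 ≤ 11   (sulfur mass)
  0.2x1 + 0.3x2 + 2.7x5 ≤ 2.6   (benzene volume)
  x1, x2, x3, x4, x5 ≥ 0.
The optimal basis is {butane}; toluene, raffinate, ethanol, light naphtha drop out. Binding constraint: octane-barrels.
So butane = 3.7568 barrels.
Cost = 79.32·3.7568 = 297.9894.

$297.99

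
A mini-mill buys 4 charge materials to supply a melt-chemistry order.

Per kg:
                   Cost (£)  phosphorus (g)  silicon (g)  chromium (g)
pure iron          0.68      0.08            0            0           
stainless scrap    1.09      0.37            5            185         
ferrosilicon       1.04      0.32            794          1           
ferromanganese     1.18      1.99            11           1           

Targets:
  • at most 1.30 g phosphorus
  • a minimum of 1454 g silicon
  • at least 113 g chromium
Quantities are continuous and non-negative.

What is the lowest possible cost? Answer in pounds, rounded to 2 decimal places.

£2.56

Treat it as an LP. Let x1 = kg of pure iron, x2 = kg of stainless scrap, x3 = kg of ferrosilicon, x4 = kg of ferromanganese.
min 0.68x1 + 1.09x2 + 1.04x3 + 1.18x4 s.t.:
  0.08x1 + 0.37x2 + 0.32x3 + 1.99x4 ≤ 1.3   (phosphorus)
  5x2 + 794x3 + 11x4 ≥ 1454   (silicon)
  185x2 + 1x3 + 1x4 ≥ 113   (chromium)
  x1, x2, x3, x4 ≥ 0.
At the optimum only stainless scrap, ferrosilicon are positive (pure iron, ferromanganese = 0). There the silicon and chromium constraints are tight.
Optimal quantities: stainless scrap = 0.6009 kg, ferrosilicon = 1.827 kg.
Cost = 1.09·0.6009 + 1.04·1.827 = 2.5551.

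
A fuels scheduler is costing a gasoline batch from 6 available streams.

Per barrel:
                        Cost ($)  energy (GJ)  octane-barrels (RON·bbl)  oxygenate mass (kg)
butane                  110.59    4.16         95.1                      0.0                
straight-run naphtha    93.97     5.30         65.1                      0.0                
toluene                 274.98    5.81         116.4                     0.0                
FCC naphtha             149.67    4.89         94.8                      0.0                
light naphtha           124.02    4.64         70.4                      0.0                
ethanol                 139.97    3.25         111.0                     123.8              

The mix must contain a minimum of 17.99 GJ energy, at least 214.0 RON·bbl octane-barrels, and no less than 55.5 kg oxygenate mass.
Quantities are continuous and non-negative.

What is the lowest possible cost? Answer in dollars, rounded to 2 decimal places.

Let x1 = barrels of butane, x2 = barrels of straight-run naphtha, x3 = barrels of toluene, x4 = barrels of FCC naphtha, x5 = barrels of light naphtha, x6 = barrels of ethanol.
Minimize 110.59x1 + 93.97x2 + 274.98x3 + 149.67x4 + 124.02x5 + 139.97x6 s.t.:
  4.16x1 + 5.3x2 + 5.81x3 + 4.89x4 + 4.64x5 + 3.25x6 ≥ 17.99   (energy)
  95.1x1 + 65.1x2 + 116.4x3 + 94.8x4 + 70.4x5 + 111x6 ≥ 214   (octane-barrels)
  123.8x6 ≥ 55.5   (oxygenate mass)
  x1, x2, x3, x4, x5, x6 ≥ 0.
The cheapest feasible vertex uses only straight-run naphtha, ethanol; butane, toluene, FCC naphtha, light naphtha are not used. There the energy and oxygenate mass constraints are tight.
Solving gives x2 = 3.1194, x6 = 0.4483.
Cost = 93.97·3.1194 + 139.97·0.4483 = 355.8786.

$355.88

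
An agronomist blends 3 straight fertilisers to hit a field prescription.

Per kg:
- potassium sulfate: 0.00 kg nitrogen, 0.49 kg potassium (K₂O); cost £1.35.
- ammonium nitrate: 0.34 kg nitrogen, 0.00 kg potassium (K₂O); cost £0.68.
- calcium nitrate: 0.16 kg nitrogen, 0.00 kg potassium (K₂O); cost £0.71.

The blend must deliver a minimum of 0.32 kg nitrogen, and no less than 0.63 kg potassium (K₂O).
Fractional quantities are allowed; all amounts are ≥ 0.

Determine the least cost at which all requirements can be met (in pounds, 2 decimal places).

Let x1 = kg of potassium sulfate, x2 = kg of ammonium nitrate, x3 = kg of calcium nitrate.
min 1.35x1 + 0.68x2 + 0.71x3 subject to:
  0.34x2 + 0.16x3 ≥ 0.32   (nitrogen)
  0.49x1 ≥ 0.63   (potassium (K₂O))
  x1, x2, x3 ≥ 0.
The cheapest feasible vertex uses only potassium sulfate, ammonium nitrate; calcium nitrate is not used. Binding constraints: nitrogen and potassium (K₂O).
Solving gives x1 = 1.286, x2 = 0.9412.
Total cost: 1.35·1.286 + 0.68·0.9412 = 2.3761.

£2.38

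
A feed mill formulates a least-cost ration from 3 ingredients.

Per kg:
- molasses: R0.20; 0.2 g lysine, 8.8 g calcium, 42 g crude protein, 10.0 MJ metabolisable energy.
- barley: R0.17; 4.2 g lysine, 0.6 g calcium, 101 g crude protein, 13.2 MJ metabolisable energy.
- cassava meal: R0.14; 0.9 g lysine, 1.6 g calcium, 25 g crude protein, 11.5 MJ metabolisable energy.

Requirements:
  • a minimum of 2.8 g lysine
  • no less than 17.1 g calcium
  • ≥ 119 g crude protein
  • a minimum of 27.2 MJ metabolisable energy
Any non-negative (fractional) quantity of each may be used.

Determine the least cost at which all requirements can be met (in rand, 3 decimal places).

Let x1 = kg of molasses, x2 = kg of barley, x3 = kg of cassava meal.
Minimise 0.2x1 + 0.17x2 + 0.14x3 s.t.:
  0.2x1 + 4.2x2 + 0.9x3 ≥ 2.8   (lysine)
  8.8x1 + 0.6x2 + 1.6x3 ≥ 17.1   (calcium)
  42x1 + 101x2 + 25x3 ≥ 119   (crude protein)
  10x1 + 13.2x2 + 11.5x3 ≥ 27.2   (metabolisable energy)
  x1, x2, x3 ≥ 0.
The optimal mix uses every input. There the lysine, calcium, metabolisable energy constraints are tight.
So molasses = 1.891 kg, barley = 0.5598 kg, cassava meal = 0.07855 kg.
Objective = 0.2·1.891 + 0.17·0.5598 + 0.14·0.07855 = 0.48436.

R0.484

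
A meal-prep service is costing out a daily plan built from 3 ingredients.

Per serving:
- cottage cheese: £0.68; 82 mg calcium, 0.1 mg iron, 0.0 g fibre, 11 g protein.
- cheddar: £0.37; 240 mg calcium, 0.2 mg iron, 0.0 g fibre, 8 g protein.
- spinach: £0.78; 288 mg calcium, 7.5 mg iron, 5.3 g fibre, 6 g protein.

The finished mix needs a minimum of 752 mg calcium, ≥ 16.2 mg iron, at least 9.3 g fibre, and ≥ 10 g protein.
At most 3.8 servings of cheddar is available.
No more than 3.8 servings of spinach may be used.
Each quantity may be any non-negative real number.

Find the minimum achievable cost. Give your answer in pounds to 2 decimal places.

£1.88

Set it up as a linear program. Let x1 = servings of cottage cheese, x2 = servings of cheddar, x3 = servings of spinach.
Minimize 0.68x1 + 0.37x2 + 0.78x3 with:
  82x1 + 240x2 + 288x3 ≥ 752   (calcium)
  0.1x1 + 0.2x2 + 7.5x3 ≥ 16.2   (iron)
  5.3x3 ≥ 9.3   (fibre)
  11x1 + 8x2 + 6x3 ≥ 10   (protein)
  x2 ≤ 3.8
  x3 ≤ 3.8
  x1, x2, x3 ≥ 0.
The minimum-cost mix takes nothing from cottage cheese — only cheddar, spinach. There the calcium and iron constraints are tight.
Optimal quantities: cheddar = 0.5592 servings, spinach = 2.145 servings.
Hence cost = 0.37·0.5592 + 0.78·2.145 = £1.8800.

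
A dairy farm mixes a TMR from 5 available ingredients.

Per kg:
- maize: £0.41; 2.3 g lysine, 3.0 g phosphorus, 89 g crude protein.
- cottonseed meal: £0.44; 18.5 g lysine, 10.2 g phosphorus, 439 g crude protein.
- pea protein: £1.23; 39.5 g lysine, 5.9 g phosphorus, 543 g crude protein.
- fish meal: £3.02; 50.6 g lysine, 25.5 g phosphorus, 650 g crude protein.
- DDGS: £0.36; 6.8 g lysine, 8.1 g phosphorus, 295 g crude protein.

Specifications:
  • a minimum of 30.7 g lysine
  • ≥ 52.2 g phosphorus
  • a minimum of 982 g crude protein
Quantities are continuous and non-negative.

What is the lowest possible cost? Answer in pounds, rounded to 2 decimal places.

£2.25

Let x1 = kg of maize, x2 = kg of cottonseed meal, x3 = kg of pea protein, x4 = kg of fish meal, x5 = kg of DDGS.
min 0.41x1 + 0.44x2 + 1.23x3 + 3.02x4 + 0.36x5 subject to:
  2.3x1 + 18.5x2 + 39.5x3 + 50.6x4 + 6.8x5 ≥ 30.7   (lysine)
  3x1 + 10.2x2 + 5.9x3 + 25.5x4 + 8.1x5 ≥ 52.2   (phosphorus)
  89x1 + 439x2 + 543x3 + 650x4 + 295x5 ≥ 982   (crude protein)
  x1, x2, x3, x4, x5 ≥ 0.
The minimum-cost mix takes nothing from maize, pea protein, fish meal, DDGS — only cottonseed meal. There the phosphorus constraint is tight.
Solving gives x2 = 5.118.
Objective = 0.44·5.118 = 2.2519.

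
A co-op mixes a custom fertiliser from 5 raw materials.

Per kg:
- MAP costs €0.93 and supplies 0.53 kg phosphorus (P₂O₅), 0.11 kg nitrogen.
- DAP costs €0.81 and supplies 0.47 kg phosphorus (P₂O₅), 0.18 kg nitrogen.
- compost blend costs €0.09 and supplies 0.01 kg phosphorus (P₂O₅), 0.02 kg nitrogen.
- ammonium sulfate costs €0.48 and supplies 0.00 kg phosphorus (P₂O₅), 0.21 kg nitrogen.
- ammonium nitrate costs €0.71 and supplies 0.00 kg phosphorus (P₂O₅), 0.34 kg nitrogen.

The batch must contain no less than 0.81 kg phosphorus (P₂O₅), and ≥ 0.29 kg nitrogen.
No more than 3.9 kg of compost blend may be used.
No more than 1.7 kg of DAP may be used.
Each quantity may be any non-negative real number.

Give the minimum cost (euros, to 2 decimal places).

€1.40

Let x1 = kg of MAP, x2 = kg of DAP, x3 = kg of compost blend, x4 = kg of ammonium sulfate, x5 = kg of ammonium nitrate.
min 0.93x1 + 0.81x2 + 0.09x3 + 0.48x4 + 0.71x5 subject to:
  0.53x1 + 0.47x2 + 0.01x3 ≥ 0.81   (phosphorus (P₂O₅))
  0.11x1 + 0.18x2 + 0.02x3 + 0.21x4 + 0.34x5 ≥ 0.29   (nitrogen)
  x3 ≤ 3.9
  x2 ≤ 1.7
  x1, x2, x3, x4, x5 ≥ 0.
The cheapest feasible vertex uses only MAP, DAP; compost blend, ammonium sulfate, ammonium nitrate are not used. Binding constraints: phosphorus (P₂O₅) and the DAP cap.
That vertex is x1 = 0.02075, x2 = 1.7.
Cost = 0.93·0.02075 + 0.81·1.7 = 1.3963.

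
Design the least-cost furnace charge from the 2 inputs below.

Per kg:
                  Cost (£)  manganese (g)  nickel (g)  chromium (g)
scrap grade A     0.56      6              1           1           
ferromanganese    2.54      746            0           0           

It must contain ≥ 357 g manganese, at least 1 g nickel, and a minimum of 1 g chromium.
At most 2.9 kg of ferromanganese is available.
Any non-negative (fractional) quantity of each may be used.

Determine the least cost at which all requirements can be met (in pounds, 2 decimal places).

Treat it as an LP. Let x1 = kg of scrap grade A, x2 = kg of ferromanganese.
Minimize 0.56x1 + 2.54x2 subject to:
  6x1 + 746x2 ≥ 357   (manganese)
  1x1 ≥ 1   (nickel)
  1x1 ≥ 1   (chromium)
  x2 ≤ 2.9
  x1, x2 ≥ 0.
Both inputs are positive at the optimum. Binding constraints: manganese, nickel, chromium.
That vertex is x1 = 1, x2 = 0.4705.
Hence cost = 0.56·1 + 2.54·0.4705 = £1.7551.

£1.76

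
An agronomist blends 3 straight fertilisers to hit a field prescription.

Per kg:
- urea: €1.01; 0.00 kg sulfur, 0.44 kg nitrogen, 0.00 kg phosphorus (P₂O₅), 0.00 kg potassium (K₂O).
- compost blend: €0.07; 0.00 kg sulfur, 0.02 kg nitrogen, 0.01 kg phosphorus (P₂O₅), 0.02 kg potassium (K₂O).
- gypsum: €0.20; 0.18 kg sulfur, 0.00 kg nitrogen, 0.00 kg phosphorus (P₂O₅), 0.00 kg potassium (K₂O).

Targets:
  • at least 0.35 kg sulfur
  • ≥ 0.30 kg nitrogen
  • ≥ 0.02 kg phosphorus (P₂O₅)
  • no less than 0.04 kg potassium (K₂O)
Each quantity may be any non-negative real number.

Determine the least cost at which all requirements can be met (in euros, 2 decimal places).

This is a linear program. Let x1 = kg of urea, x2 = kg of compost blend, x3 = kg of gypsum.
Minimise 1.01x1 + 0.07x2 + 0.2x3 with:
  0.18x3 ≥ 0.35   (sulfur)
  0.44x1 + 0.02x2 ≥ 0.3   (nitrogen)
  0.01x2 ≥ 0.02   (phosphorus (P₂O₅))
  0.02x2 ≥ 0.04   (potassium (K₂O))
  x1, x2, x3 ≥ 0.
The optimal mix uses every input. There the sulfur, nitrogen, phosphorus (P₂O₅), potassium (K₂O) constraints are tight.
So urea = 0.5909 kg, compost blend = 2 kg, gypsum = 1.944 kg.
Cost = 1.01·0.5909 + 0.07·2 + 0.2·1.944 = 1.1256.

€1.13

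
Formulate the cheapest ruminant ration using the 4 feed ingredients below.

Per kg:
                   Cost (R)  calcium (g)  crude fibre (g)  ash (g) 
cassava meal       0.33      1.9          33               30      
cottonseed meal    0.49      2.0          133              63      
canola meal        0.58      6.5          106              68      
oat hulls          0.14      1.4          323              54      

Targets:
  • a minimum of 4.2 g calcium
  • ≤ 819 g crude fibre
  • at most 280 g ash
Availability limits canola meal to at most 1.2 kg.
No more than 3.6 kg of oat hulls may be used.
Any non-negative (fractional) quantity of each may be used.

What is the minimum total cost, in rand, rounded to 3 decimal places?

R0.375

Let x1 = kg of cassava meal, x2 = kg of cottonseed meal, x3 = kg of canola meal, x4 = kg of oat hulls.
Minimize 0.33x1 + 0.49x2 + 0.58x3 + 0.14x4 subject to:
  1.9x1 + 2x2 + 6.5x3 + 1.4x4 ≥ 4.2   (calcium)
  33x1 + 133x2 + 106x3 + 323x4 ≤ 819   (crude fibre)
  30x1 + 63x2 + 68x3 + 54x4 ≤ 280   (ash)
  x3 ≤ 1.2
  x4 ≤ 3.6
  x1, x2, x3, x4 ≥ 0.
At the optimum only canola meal is positive (cassava meal, cottonseed meal, oat hulls = 0). There the calcium constraint is tight.
Solving gives x3 = 0.6462.
Hence cost = 0.58·0.6462 = R0.37480.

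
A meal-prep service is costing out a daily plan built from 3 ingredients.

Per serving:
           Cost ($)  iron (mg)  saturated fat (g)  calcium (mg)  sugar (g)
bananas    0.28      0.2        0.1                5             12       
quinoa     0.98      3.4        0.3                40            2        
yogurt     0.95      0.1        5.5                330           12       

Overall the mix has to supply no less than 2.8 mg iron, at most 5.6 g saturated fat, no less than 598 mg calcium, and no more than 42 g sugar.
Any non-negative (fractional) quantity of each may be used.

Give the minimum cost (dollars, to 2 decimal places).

Set it up as a linear program. Let x1 = servings of bananas, x2 = servings of quinoa, x3 = servings of yogurt.
Minimise 0.28x1 + 0.98x2 + 0.95x3 s.t.:
  0.2x1 + 3.4x2 + 0.1x3 ≥ 2.8   (iron)
  0.1x1 + 0.3x2 + 5.5x3 ≤ 5.6   (saturated fat)
  5x1 + 40x2 + 330x3 ≥ 598   (calcium)
  12x1 + 2x2 + 12x3 ≤ 42   (sugar)
  x1, x2, x3 ≥ 0.
The minimum-cost mix takes nothing from bananas — only quinoa, yogurt. There the saturated fat and calcium constraints are tight.
Optimal quantities: quinoa = 11.91 servings, yogurt = 0.3686 servings.
Cost = 0.98·11.91 + 0.95·0.3686 = 12.0220.

$12.02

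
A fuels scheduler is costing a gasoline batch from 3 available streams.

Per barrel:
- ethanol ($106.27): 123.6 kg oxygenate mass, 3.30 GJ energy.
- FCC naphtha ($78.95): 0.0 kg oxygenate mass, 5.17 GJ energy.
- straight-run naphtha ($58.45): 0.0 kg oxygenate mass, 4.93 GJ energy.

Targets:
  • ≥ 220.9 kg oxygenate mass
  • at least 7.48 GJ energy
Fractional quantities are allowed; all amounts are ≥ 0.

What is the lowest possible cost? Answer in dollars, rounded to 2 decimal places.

$208.69

Set it up as a linear program. Let x1 = barrels of ethanol, x2 = barrels of FCC naphtha, x3 = barrels of straight-run naphtha.
Minimise 106.27x1 + 78.95x2 + 58.45x3 with:
  123.6x1 ≥ 220.9   (oxygenate mass)
  3.3x1 + 5.17x2 + 4.93x3 ≥ 7.48   (energy)
  x1, x2, x3 ≥ 0.
The cheapest feasible vertex uses only ethanol, straight-run naphtha; FCC naphtha is not used. The oxygenate mass and energy requirements are met with equality.
So ethanol = 1.78722 barrels, straight-run naphtha = 0.32093 barrels.
Objective = 106.27·1.78722 + 58.45·0.32093 = 208.6862.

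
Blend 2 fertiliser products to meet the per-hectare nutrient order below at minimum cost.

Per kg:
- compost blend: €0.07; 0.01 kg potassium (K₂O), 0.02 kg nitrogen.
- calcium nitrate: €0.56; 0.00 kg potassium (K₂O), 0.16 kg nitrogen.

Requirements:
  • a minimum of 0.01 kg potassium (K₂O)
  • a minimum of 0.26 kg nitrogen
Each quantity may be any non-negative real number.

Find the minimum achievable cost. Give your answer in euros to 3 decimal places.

Treat it as an LP. Let x1 = kg of compost blend, x2 = kg of calcium nitrate.
Minimize 0.07x1 + 0.56x2 subject to:
  0.01x1 ≥ 0.01   (potassium (K₂O))
  0.02x1 + 0.16x2 ≥ 0.26   (nitrogen)
  x1, x2 ≥ 0.
The optimal basis is {compost blend}; calcium nitrate drops out. There the nitrogen constraint is tight.
Solving gives x1 = 13.
Cost = 0.07·13 = 0.91000.

€0.910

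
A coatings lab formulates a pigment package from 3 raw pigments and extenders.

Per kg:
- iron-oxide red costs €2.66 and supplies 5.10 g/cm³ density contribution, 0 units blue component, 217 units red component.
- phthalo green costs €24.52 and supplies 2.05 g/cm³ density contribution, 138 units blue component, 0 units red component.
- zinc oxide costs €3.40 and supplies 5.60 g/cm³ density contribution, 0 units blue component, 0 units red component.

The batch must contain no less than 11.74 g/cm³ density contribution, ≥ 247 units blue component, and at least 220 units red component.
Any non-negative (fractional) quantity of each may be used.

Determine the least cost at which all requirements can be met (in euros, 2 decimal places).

Let x1 = kg of iron-oxide red, x2 = kg of phthalo green, x3 = kg of zinc oxide.
min 2.66x1 + 24.52x2 + 3.4x3 subject to:
  5.1x1 + 2.05x2 + 5.6x3 ≥ 11.74   (density contribution)
  138x2 ≥ 247   (blue component)
  217x1 ≥ 220   (red component)
  x1, x2, x3 ≥ 0.
At the optimum only iron-oxide red, phthalo green are positive (zinc oxide = 0). The density contribution and blue component requirements are met with equality.
Solving gives x1 = 1.583, x2 = 1.79.
Objective = 2.66·1.583 + 24.52·1.79 = 48.1016.

€48.10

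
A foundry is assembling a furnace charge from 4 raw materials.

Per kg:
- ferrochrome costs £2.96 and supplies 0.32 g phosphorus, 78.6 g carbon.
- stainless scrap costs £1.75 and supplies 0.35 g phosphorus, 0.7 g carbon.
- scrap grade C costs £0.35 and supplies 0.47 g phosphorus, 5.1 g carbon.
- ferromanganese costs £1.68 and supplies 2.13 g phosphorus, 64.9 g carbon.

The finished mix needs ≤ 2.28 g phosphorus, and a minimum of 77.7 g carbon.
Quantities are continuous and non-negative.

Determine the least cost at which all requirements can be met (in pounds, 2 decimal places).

£2.12

This is a linear program. Let x1 = kg of ferrochrome, x2 = kg of stainless scrap, x3 = kg of scrap grade C, x4 = kg of ferromanganese.
Minimize 2.96x1 + 1.75x2 + 0.35x3 + 1.68x4 with:
  0.32x1 + 0.35x2 + 0.47x3 + 2.13x4 ≤ 2.28   (phosphorus)
  78.6x1 + 0.7x2 + 5.1x3 + 64.9x4 ≥ 77.7   (carbon)
  x1, x2, x3, x4 ≥ 0.
The optimal basis is {ferrochrome, ferromanganese}; stainless scrap, scrap grade C drop out. There the phosphorus and carbon constraints are tight.
That vertex is x1 = 0.1195, x4 = 1.052.
Cost = 2.96·0.1195 + 1.68·1.052 = 2.1211.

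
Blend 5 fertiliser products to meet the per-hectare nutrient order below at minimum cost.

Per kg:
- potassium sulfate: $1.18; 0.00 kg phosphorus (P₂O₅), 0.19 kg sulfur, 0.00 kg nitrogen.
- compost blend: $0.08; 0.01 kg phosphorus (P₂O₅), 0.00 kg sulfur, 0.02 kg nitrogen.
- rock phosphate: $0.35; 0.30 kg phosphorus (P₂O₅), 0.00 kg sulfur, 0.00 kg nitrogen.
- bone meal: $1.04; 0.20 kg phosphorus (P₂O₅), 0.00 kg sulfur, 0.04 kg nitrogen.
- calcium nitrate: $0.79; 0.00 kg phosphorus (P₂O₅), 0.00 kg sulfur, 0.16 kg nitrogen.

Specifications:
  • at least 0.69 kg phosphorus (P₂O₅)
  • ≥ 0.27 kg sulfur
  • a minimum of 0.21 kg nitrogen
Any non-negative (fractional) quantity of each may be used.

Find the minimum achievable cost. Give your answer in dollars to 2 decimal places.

Let x1 = kg of potassium sulfate, x2 = kg of compost blend, x3 = kg of rock phosphate, x4 = kg of bone meal, x5 = kg of calcium nitrate.
Minimise 1.18x1 + 0.08x2 + 0.35x3 + 1.04x4 + 0.79x5 with:
  0.01x2 + 0.3x3 + 0.2x4 ≥ 0.69   (phosphorus (P₂O₅))
  0.19x1 ≥ 0.27   (sulfur)
  0.02x2 + 0.04x4 + 0.16x5 ≥ 0.21   (nitrogen)
  x1, x2, x3, x4, x5 ≥ 0.
The minimum-cost mix takes nothing from bone meal, calcium nitrate — only potassium sulfate, compost blend, rock phosphate. Binding constraints: phosphorus (P₂O₅), sulfur, nitrogen.
Optimal quantities: potassium sulfate = 1.421 kg, compost blend = 10.5 kg, rock phosphate = 1.95 kg.
Objective = 1.18·1.421 + 0.08·10.5 + 0.35·1.95 = 3.1993.

$3.20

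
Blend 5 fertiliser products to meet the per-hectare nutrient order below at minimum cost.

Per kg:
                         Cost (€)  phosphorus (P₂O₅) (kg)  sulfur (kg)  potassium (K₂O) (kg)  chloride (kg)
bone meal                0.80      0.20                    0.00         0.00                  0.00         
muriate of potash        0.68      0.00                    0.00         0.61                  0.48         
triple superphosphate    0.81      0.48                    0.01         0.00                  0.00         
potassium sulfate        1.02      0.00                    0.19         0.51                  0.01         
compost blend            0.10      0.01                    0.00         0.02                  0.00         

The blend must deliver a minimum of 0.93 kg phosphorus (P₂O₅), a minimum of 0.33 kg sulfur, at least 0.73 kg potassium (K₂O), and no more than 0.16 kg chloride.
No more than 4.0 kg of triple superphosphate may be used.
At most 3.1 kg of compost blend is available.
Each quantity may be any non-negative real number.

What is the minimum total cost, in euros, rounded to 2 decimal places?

Let x1 = kg of bone meal, x2 = kg of muriate of potash, x3 = kg of triple superphosphate, x4 = kg of potassium sulfate, x5 = kg of compost blend.
Minimise 0.8x1 + 0.68x2 + 0.81x3 + 1.02x4 + 0.1x5 with:
  0.2x1 + 0.48x3 + 0.01x5 ≥ 0.93   (phosphorus (P₂O₅))
  0.01x3 + 0.19x4 ≥ 0.33   (sulfur)
  0.61x2 + 0.51x4 + 0.02x5 ≥ 0.73   (potassium (K₂O))
  0.48x2 + 0.01x4 ≤ 0.16   (chloride)
  x3 ≤ 4
  x5 ≤ 3.1
  x1, x2, x3, x4, x5 ≥ 0.
At the optimum only triple superphosphate, potassium sulfate are positive (bone meal, muriate of potash, compost blend = 0). Binding constraints: phosphorus (P₂O₅) and sulfur.
So triple superphosphate = 1.938 kg, potassium sulfate = 1.635 kg.
Objective = 0.81·1.938 + 1.02·1.635 = 3.2375.

€3.24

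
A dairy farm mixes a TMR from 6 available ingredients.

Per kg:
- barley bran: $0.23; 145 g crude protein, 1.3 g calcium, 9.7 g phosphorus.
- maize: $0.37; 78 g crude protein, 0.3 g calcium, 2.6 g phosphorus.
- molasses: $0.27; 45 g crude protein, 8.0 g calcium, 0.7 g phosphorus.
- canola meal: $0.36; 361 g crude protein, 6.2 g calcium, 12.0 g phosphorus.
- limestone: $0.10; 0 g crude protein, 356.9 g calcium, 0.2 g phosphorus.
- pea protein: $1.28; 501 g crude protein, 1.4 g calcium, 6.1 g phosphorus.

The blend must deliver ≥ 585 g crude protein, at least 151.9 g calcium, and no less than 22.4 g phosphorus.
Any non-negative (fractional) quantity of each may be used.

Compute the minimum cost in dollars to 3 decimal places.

$0.674

This is a linear program. Let x1 = kg of barley bran, x2 = kg of maize, x3 = kg of molasses, x4 = kg of canola meal, x5 = kg of limestone, x6 = kg of pea protein.
min 0.23x1 + 0.37x2 + 0.27x3 + 0.36x4 + 0.1x5 + 1.28x6 s.t.:
  145x1 + 78x2 + 45x3 + 361x4 + 501x6 ≥ 585   (crude protein)
  1.3x1 + 0.3x2 + 8x3 + 6.2x4 + 356.9x5 + 1.4x6 ≥ 151.9   (calcium)
  9.7x1 + 2.6x2 + 0.7x3 + 12x4 + 0.2x5 + 6.1x6 ≥ 22.4   (phosphorus)
  x1, x2, x3, x4, x5, x6 ≥ 0.
At the optimum only barley bran, canola meal, limestone are positive (maize, molasses, pea protein = 0). The crude protein, calcium, phosphorus requirements are met with equality.
That vertex is x1 = 0.589, x4 = 1.384, x5 = 0.3994.
Objective = 0.23·0.589 + 0.36·1.384 + 0.1·0.3994 = 0.67365.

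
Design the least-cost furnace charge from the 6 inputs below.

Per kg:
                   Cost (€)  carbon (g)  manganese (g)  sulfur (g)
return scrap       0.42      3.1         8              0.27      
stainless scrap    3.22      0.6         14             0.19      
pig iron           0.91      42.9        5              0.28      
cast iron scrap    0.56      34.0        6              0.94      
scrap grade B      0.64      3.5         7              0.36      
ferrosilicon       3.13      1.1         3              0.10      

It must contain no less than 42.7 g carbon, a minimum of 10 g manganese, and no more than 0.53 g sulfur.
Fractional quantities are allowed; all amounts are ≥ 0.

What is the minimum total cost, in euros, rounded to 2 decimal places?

€1.10

Set it up as a linear program. Let x1 = kg of return scrap, x2 = kg of stainless scrap, x3 = kg of pig iron, x4 = kg of cast iron scrap, x5 = kg of scrap grade B, x6 = kg of ferrosilicon.
Minimize 0.42x1 + 3.22x2 + 0.91x3 + 0.56x4 + 0.64x5 + 3.13x6 with:
  3.1x1 + 0.6x2 + 42.9x3 + 34x4 + 3.5x5 + 1.1x6 ≥ 42.7   (carbon)
  8x1 + 14x2 + 5x3 + 6x4 + 7x5 + 3x6 ≥ 10   (manganese)
  0.27x1 + 0.19x2 + 0.28x3 + 0.94x4 + 0.36x5 + 0.1x6 ≤ 0.53   (sulfur)
  x1, x2, x3, x4, x5, x6 ≥ 0.
At the optimum only return scrap, pig iron, cast iron scrap are positive (stainless scrap, scrap grade B, ferrosilicon = 0). Binding constraints: carbon, manganese, sulfur.
Optimal quantities: return scrap = 0.622 kg, pig iron = 0.8445 kg, cast iron scrap = 0.1336 kg.
Hence cost = 0.42·0.622 + 0.91·0.8445 + 0.56·0.1336 = €1.1046.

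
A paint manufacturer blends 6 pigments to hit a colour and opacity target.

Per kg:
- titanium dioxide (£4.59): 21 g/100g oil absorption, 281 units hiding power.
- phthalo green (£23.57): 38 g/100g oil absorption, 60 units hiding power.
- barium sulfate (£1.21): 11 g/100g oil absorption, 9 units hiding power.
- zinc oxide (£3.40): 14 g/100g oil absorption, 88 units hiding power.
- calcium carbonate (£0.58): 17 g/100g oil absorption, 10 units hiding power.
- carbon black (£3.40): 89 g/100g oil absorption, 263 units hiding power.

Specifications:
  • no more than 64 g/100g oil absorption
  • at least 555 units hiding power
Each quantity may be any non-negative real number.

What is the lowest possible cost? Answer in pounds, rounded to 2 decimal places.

Set it up as a linear program. Let x1 = kg of titanium dioxide, x2 = kg of phthalo green, x3 = kg of barium sulfate, x4 = kg of zinc oxide, x5 = kg of calcium carbonate, x6 = kg of carbon black.
min 4.59x1 + 23.57x2 + 1.21x3 + 3.4x4 + 0.58x5 + 3.4x6 subject to:
  21x1 + 38x2 + 11x3 + 14x4 + 17x5 + 89x6 ≤ 64   (oil absorption)
  281x1 + 60x2 + 9x3 + 88x4 + 10x5 + 263x6 ≥ 555   (hiding power)
  x1, x2, x3, x4, x5, x6 ≥ 0.
The optimal basis is {titanium dioxide, carbon black}; phthalo green, barium sulfate, zinc oxide, calcium carbonate drop out. Binding constraints: oil absorption and hiding power.
So titanium dioxide = 1.671 kg, carbon black = 0.3248 kg.
Objective = 4.59·1.671 + 3.4·0.3248 = 8.7742.

£8.77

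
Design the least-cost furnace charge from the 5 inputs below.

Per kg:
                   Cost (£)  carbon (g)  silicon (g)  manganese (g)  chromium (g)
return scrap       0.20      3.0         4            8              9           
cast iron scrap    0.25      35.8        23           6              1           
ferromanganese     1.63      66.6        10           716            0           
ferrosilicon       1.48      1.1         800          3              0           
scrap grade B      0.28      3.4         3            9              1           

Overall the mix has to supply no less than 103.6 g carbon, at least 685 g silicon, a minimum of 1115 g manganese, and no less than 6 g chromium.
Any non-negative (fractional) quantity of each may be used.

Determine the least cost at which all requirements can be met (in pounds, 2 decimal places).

£3.89

Treat it as an LP. Let x1 = kg of return scrap, x2 = kg of cast iron scrap, x3 = kg of ferromanganese, x4 = kg of ferrosilicon, x5 = kg of scrap grade B.
Minimize 0.2x1 + 0.25x2 + 1.63x3 + 1.48x4 + 0.28x5 s.t.:
  3x1 + 35.8x2 + 66.6x3 + 1.1x4 + 3.4x5 ≥ 103.6   (carbon)
  4x1 + 23x2 + 10x3 + 800x4 + 3x5 ≥ 685   (silicon)
  8x1 + 6x2 + 716x3 + 3x4 + 9x5 ≥ 1115   (manganese)
  9x1 + 1x2 + 1x5 ≥ 6   (chromium)
  x1, x2, x3, x4, x5 ≥ 0.
The minimum-cost mix takes nothing from cast iron scrap, scrap grade B — only return scrap, ferromanganese, ferrosilicon. Binding constraints: silicon, manganese, chromium.
Optimal quantities: return scrap = 0.6667 kg, ferromanganese = 1.546 kg, ferrosilicon = 0.8336 kg.
Hence cost = 0.2·0.6667 + 1.63·1.546 + 1.48·0.8336 = £3.8870.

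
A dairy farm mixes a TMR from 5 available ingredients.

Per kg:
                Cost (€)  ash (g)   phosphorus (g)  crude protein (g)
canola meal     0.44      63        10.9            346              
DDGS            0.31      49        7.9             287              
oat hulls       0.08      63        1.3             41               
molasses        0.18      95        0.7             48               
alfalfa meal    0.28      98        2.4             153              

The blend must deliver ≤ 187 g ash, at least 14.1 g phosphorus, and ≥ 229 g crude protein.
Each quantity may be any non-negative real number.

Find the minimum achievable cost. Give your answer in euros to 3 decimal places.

€0.553

This is a linear program. Let x1 = kg of canola meal, x2 = kg of DDGS, x3 = kg of oat hulls, x4 = kg of molasses, x5 = kg of alfalfa meal.
Minimise 0.44x1 + 0.31x2 + 0.08x3 + 0.18x4 + 0.28x5 subject to:
  63x1 + 49x2 + 63x3 + 95x4 + 98x5 ≤ 187   (ash)
  10.9x1 + 7.9x2 + 1.3x3 + 0.7x4 + 2.4x5 ≥ 14.1   (phosphorus)
  346x1 + 287x2 + 41x3 + 48x4 + 153x5 ≥ 229   (crude protein)
  x1, x2, x3, x4, x5 ≥ 0.
The cheapest feasible vertex uses only DDGS; canola meal, oat hulls, molasses, alfalfa meal are not used. Binding constraint: phosphorus.
Solving gives x2 = 1.785.
Cost = 0.31·1.785 = 0.55335.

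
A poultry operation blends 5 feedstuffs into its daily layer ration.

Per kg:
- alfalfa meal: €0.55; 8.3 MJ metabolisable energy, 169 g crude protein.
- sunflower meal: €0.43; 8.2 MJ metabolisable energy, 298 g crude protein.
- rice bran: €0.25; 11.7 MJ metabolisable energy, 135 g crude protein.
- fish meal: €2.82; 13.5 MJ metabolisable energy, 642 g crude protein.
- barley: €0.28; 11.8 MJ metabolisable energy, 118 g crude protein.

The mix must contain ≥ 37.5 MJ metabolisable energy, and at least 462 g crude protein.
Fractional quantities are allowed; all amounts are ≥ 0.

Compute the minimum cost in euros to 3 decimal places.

€0.838

Treat it as an LP. Let x1 = kg of alfalfa meal, x2 = kg of sunflower meal, x3 = kg of rice bran, x4 = kg of fish meal, x5 = kg of barley.
Minimize 0.55x1 + 0.43x2 + 0.25x3 + 2.82x4 + 0.28x5 with:
  8.3x1 + 8.2x2 + 11.7x3 + 13.5x4 + 11.8x5 ≥ 37.5   (metabolisable energy)
  169x1 + 298x2 + 135x3 + 642x4 + 118x5 ≥ 462   (crude protein)
  x1, x2, x3, x4, x5 ≥ 0.
The optimal basis is {sunflower meal, rice bran}; alfalfa meal, fish meal, barley drop out. Binding constraints: metabolisable energy and crude protein.
So sunflower meal = 0.1441 kg, rice bran = 3.104 kg.
Hence cost = 0.43·0.1441 + 0.25·3.104 = €0.83796.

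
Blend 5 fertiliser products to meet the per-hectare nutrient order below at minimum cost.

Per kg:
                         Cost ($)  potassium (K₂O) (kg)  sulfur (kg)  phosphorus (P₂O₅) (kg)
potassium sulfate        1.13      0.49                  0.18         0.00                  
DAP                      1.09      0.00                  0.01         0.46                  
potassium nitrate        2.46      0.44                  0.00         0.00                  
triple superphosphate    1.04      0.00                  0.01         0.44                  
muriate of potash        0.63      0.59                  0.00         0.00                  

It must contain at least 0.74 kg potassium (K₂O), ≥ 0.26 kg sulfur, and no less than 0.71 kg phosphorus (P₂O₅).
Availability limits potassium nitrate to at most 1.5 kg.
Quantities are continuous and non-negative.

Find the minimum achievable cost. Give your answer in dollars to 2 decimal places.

Set it up as a linear program. Let x1 = kg of potassium sulfate, x2 = kg of DAP, x3 = kg of potassium nitrate, x4 = kg of triple superphosphate, x5 = kg of muriate of potash.
Minimize 1.13x1 + 1.09x2 + 2.46x3 + 1.04x4 + 0.63x5 s.t.:
  0.49x1 + 0.44x3 + 0.59x5 ≥ 0.74   (potassium (K₂O))
  0.18x1 + 0.01x2 + 0.01x4 ≥ 0.26   (sulfur)
  0.46x2 + 0.44x4 ≥ 0.71   (phosphorus (P₂O₅))
  x3 ≤ 1.5
  x1, x2, x3, x4, x5 ≥ 0.
The minimum-cost mix takes nothing from DAP, potassium nitrate — only potassium sulfate, triple superphosphate, muriate of potash. Binding constraints: potassium (K₂O), sulfur, phosphorus (P₂O₅).
So potassium sulfate = 1.355 kg, triple superphosphate = 1.614 kg, muriate of potash = 0.1291 kg.
Objective = 1.13·1.355 + 1.04·1.614 + 0.63·0.1291 = 3.2910.

$3.29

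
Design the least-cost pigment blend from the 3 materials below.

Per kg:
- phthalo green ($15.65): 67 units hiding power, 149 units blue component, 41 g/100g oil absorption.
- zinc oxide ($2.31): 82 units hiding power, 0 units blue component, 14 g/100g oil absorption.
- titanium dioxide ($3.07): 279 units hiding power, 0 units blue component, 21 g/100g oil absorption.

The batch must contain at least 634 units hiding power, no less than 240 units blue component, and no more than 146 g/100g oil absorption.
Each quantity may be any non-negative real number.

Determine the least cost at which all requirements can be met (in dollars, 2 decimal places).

$31.00

This is a linear program. Let x1 = kg of phthalo green, x2 = kg of zinc oxide, x3 = kg of titanium dioxide.
min 15.65x1 + 2.31x2 + 3.07x3 subject to:
  67x1 + 82x2 + 279x3 ≥ 634   (hiding power)
  149x1 ≥ 240   (blue component)
  41x1 + 14x2 + 21x3 ≤ 146   (oil absorption)
  x1, x2, x3 ≥ 0.
At the optimum only phthalo green, titanium dioxide are positive (zinc oxide = 0). There the hiding power and blue component constraints are tight.
Optimal quantities: phthalo green = 1.611 kg, titanium dioxide = 1.886 kg.
Cost = 15.65·1.611 + 3.07·1.886 = 31.0022.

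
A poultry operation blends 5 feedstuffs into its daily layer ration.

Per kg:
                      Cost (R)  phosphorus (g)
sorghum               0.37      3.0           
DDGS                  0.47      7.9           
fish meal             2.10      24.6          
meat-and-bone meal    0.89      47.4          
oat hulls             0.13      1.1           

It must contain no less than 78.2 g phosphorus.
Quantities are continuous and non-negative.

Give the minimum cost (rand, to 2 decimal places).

R1.47

This is a linear program. Let x1 = kg of sorghum, x2 = kg of DDGS, x3 = kg of fish meal, x4 = kg of meat-and-bone meal, x5 = kg of oat hulls.
Minimise 0.37x1 + 0.47x2 + 2.1x3 + 0.89x4 + 0.13x5 s.t.:
  3x1 + 7.9x2 + 24.6x3 + 47.4x4 + 1.1x5 ≥ 78.2   (phosphorus)
  x1, x2, x3, x4, x5 ≥ 0.
The optimal basis is {meat-and-bone meal}; sorghum, DDGS, fish meal, oat hulls drop out. There the phosphorus constraint is tight.
Solving gives x4 = 1.65.
Objective = 0.89·1.65 = 1.4685.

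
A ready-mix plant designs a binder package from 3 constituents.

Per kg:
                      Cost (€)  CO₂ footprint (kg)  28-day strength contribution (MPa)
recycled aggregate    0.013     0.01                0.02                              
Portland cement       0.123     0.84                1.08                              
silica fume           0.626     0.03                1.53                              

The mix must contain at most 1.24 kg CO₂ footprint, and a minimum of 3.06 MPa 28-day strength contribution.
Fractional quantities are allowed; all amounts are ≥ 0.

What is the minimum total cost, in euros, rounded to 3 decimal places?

€0.792

This is a linear program. Let x1 = kg of recycled aggregate, x2 = kg of Portland cement, x3 = kg of silica fume.
Minimise 0.013x1 + 0.123x2 + 0.626x3 with:
  0.01x1 + 0.84x2 + 0.03x3 ≤ 1.24   (CO₂ footprint)
  0.02x1 + 1.08x2 + 1.53x3 ≥ 3.06   (28-day strength contribution)
  x1, x2, x3 ≥ 0.
The cheapest feasible vertex uses only Portland cement, silica fume; recycled aggregate is not used. The CO₂ footprint and 28-day strength contribution requirements are met with equality.
That vertex is x2 = 1.441, x3 = 0.9828.
Total cost: 0.123·1.441 + 0.626·0.9828 = 0.79248.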